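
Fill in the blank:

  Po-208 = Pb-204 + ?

Conserve mass number: 208 = 204 + A, so A = 4.
Conserve atomic number: 84 = 82 + Z, so Z = 2.
A = 4 and Z = 2 is He-4 — an alpha particle.

alpha particle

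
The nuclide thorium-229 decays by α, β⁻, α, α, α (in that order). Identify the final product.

Start: (A, Z) = (229, 90).
After α: (225, 88).
After β⁻: (225, 89).
After α: (221, 87).
After α: (217, 85).
After α: (213, 83).
Z = 83 is bismuth.

Bi-213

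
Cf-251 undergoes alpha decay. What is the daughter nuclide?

Cm-247

Alpha decay: mass number changes by -4, atomic number by -2.
A: 251 − 4 = 247; Z: 98 − 2 = 96.
Z = 96 is curium, so the daughter is Cm-247.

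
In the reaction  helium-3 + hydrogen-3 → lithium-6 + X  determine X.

Conserve mass number: 3 + 3 = 6 + A, so A = 0.
Conserve atomic number: 2 + 1 = 3 + Z, so Z = 0.
A = 0 and Z = 0 is γ — a gamma ray.

gamma ray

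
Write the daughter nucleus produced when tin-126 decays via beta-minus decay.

Beta-minus decay: mass number changes by +0, atomic number by +1.
A: 126 = 126; Z: 50 + 1 = 51.
Z = 51 is antimony, so the daughter is antimony-126.

Sb-126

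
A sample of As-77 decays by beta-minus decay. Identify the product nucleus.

Se-77

Beta-minus decay: mass number changes by +0, atomic number by +1.
A: 77 = 77; Z: 33 + 1 = 34.
Z = 34 is selenium, so the daughter is Se-77.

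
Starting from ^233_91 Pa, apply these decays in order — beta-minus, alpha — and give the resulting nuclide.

Th-229

Start: (A, Z) = (233, 91).
After β⁻: (233, 92).
After α: (229, 90).
Z = 90 is thorium.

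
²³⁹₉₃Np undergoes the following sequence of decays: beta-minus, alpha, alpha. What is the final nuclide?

Th-231

Start: (A, Z) = (239, 93).
After β⁻: (239, 94).
After α: (235, 92).
After α: (231, 90).
Z = 90 is thorium.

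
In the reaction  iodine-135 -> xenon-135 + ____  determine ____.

Conserve mass number: 135 = 135 + A, so A = 0.
Conserve atomic number: 53 = 54 + Z, so Z = -1.
A = 0 and Z = -1 is e⁻ — a beta-minus particle.

beta-minus particle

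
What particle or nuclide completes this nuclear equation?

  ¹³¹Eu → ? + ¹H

Conserve mass number: 131 = A + 1, so A = 130.
Conserve atomic number: 63 = Z + 1, so Z = 62.
Z = 62 is samarium, so the species is ¹³⁰Sm.

Sm-130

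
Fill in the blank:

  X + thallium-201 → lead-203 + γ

Conserve mass number: A + 201 = 203 + 0, so A = 2.
Conserve atomic number: Z + 81 = 82 + 0, so Z = 1.
A = 2 and Z = 1 is hydrogen-2 — a deuteron.

deuteron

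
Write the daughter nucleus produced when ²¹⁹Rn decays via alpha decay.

Po-215

Alpha decay: mass number changes by -4, atomic number by -2.
A: 219 − 4 = 215; Z: 86 − 2 = 84.
Z = 84 is polonium, so the daughter is ²¹⁵Po.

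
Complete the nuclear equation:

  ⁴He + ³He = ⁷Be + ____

gamma ray

Conserve mass number: 4 + 3 = 7 + A, so A = 0.
Conserve atomic number: 2 + 2 = 4 + Z, so Z = 0.
A = 0 and Z = 0 is γ — a gamma ray.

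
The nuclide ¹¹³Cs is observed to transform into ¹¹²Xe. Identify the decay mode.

proton emission

ΔA = 112 − 113 = -1; ΔZ = 54 − 55 = -1.
A drops by 1 and Z drops by 1 — a proton was emitted.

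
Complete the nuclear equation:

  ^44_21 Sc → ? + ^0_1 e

Conserve mass number: 44 = A + 0, so A = 44.
Conserve atomic number: 21 = Z + 1, so Z = 20.
Z = 20 is calcium, so the species is ^44_20 Ca.

Ca-44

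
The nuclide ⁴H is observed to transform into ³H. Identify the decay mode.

neutron emission

ΔA = 3 − 4 = -1; ΔZ = 1 − 1 = +0.
A drops by 1 with Z unchanged — a neutron was emitted.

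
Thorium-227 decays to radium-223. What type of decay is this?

ΔA = 223 − 227 = -4; ΔZ = 88 − 90 = -2.
A drops by 4 and Z drops by 2 — the signature of alpha emission.

alpha decay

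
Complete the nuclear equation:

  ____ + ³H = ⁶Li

Conserve mass number: A + 3 = 6, so A = 3.
Conserve atomic number: Z + 1 = 3, so Z = 2.
Z = 2 is helium, so the species is ³He.

He-3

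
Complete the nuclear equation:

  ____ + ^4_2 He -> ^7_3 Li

Conserve mass number: A + 4 = 7, so A = 3.
Conserve atomic number: Z + 2 = 3, so Z = 1.
A = 3 and Z = 1 is ^3_1 H — a triton.

triton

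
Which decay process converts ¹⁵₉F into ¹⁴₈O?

ΔA = 14 − 15 = -1; ΔZ = 8 − 9 = -1.
A drops by 1 and Z drops by 1 — a proton was emitted.

proton emission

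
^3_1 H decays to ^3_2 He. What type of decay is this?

beta-minus decay

ΔA = 3 − 3 = 0; ΔZ = 2 − 1 = +1.
A is unchanged and Z rises by 1 — a neutron has become a proton (β⁻ decay).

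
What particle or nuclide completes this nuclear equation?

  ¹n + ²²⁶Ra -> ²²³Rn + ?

Conserve mass number: 1 + 226 = 223 + A, so A = 4.
Conserve atomic number: 0 + 88 = 86 + Z, so Z = 2.
A = 4 and Z = 2 is ⁴He — an alpha particle.

alpha particle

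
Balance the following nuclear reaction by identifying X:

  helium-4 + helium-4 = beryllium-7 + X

Conserve mass number: 4 + 4 = 7 + A, so A = 1.
Conserve atomic number: 2 + 2 = 4 + Z, so Z = 0.
A = 1 and Z = 0 is neutron — a neutron.

neutron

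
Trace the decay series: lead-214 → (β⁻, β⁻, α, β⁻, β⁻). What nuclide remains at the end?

Po-210

Start: (A, Z) = (214, 82).
After β⁻: (214, 83).
After β⁻: (214, 84).
After α: (210, 82).
After β⁻: (210, 83).
After β⁻: (210, 84).
Z = 84 is polonium.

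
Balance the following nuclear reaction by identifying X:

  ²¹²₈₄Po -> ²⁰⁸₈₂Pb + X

Conserve mass number: 212 = 208 + A, so A = 4.
Conserve atomic number: 84 = 82 + Z, so Z = 2.
A = 4 and Z = 2 is ⁴₂He — an alpha particle.

alpha particle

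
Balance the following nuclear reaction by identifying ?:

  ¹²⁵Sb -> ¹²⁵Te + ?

Conserve mass number: 125 = 125 + A, so A = 0.
Conserve atomic number: 51 = 52 + Z, so Z = -1.
A = 0 and Z = -1 is e⁻ — a beta-minus particle.

beta-minus particle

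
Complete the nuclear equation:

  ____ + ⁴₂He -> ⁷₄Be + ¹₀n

alpha particle

Conserve mass number: A + 4 = 7 + 1, so A = 4.
Conserve atomic number: Z + 2 = 4 + 0, so Z = 2.
A = 4 and Z = 2 is ⁴₂He — an alpha particle.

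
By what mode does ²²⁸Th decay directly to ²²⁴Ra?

alpha decay

ΔA = 224 − 228 = -4; ΔZ = 88 − 90 = -2.
A drops by 4 and Z drops by 2 — the signature of alpha emission.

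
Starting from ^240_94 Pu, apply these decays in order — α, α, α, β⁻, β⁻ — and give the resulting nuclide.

Th-228

Start: (A, Z) = (240, 94).
After α: (236, 92).
After α: (232, 90).
After α: (228, 88).
After β⁻: (228, 89).
After β⁻: (228, 90).
Z = 90 is thorium.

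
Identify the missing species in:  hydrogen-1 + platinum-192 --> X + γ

Conserve mass number: 1 + 192 = A + 0, so A = 193.
Conserve atomic number: 1 + 78 = Z + 0, so Z = 79.
Z = 79 is gold, so the species is gold-193.

Au-193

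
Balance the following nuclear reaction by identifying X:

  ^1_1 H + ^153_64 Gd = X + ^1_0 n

Tb-153

Conserve mass number: 1 + 153 = A + 1, so A = 153.
Conserve atomic number: 1 + 64 = Z + 0, so Z = 65.
Z = 65 is terbium, so the species is ^153_65 Tb.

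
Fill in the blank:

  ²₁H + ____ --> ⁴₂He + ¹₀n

triton

Conserve mass number: 2 + A = 4 + 1, so A = 3.
Conserve atomic number: 1 + Z = 2 + 0, so Z = 1.
A = 3 and Z = 1 is ³₁H — a triton.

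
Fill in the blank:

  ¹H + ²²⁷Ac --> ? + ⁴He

Conserve mass number: 1 + 227 = A + 4, so A = 224.
Conserve atomic number: 1 + 89 = Z + 2, so Z = 88.
Z = 88 is radium, so the species is ²²⁴Ra.

Ra-224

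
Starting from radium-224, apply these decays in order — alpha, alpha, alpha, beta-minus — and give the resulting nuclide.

Start: (A, Z) = (224, 88).
After α: (220, 86).
After α: (216, 84).
After α: (212, 82).
After β⁻: (212, 83).
Z = 83 is bismuth.

Bi-212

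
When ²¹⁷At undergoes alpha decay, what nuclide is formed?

Bi-213

Alpha decay: mass number changes by -4, atomic number by -2.
A: 217 − 4 = 213; Z: 85 − 2 = 83.
Z = 83 is bismuth, so the daughter is ²¹³Bi.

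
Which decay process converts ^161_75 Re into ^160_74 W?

ΔA = 160 − 161 = -1; ΔZ = 74 − 75 = -1.
A drops by 1 and Z drops by 1 — a proton was emitted.

proton emission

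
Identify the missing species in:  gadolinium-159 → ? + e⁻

Tb-159

Conserve mass number: 159 = A + 0, so A = 159.
Conserve atomic number: 64 = Z − 1, so Z = 65.
Z = 65 is terbium, so the species is terbium-159.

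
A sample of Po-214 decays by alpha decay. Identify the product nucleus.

Alpha decay: mass number changes by -4, atomic number by -2.
A: 214 − 4 = 210; Z: 84 − 2 = 82.
Z = 82 is lead, so the daughter is Pb-210.

Pb-210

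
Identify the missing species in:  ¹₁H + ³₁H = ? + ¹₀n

He-3

Conserve mass number: 1 + 3 = A + 1, so A = 3.
Conserve atomic number: 1 + 1 = Z + 0, so Z = 2.
Z = 2 is helium, so the species is ³₂He.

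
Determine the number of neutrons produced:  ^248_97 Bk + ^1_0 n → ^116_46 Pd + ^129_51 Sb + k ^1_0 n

4

Conserve mass number: 249 = 116 + 129 + k, so k = 249 − 245 = 4.
Check atomic number: 97 = 46 + 51 + 0 = 97. ✓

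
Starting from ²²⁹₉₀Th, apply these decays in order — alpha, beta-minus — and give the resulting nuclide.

Start: (A, Z) = (229, 90).
After α: (225, 88).
After β⁻: (225, 89).
Z = 89 is actinium.

Ac-225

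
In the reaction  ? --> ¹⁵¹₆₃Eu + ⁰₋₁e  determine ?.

Sm-151

Conserve mass number: A = 151 + 0, so A = 151.
Conserve atomic number: Z = 63 − 1, so Z = 62.
Z = 62 is samarium, so the species is ¹⁵¹₆₂Sm.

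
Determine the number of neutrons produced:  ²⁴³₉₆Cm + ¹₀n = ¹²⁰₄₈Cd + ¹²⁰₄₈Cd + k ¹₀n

Conserve mass number: 244 = 120 + 120 + k, so k = 244 − 240 = 4.
Check atomic number: 96 = 48 + 48 + 0 = 96. ✓

4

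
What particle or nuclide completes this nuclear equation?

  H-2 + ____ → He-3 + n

Conserve mass number: 2 + A = 3 + 1, so A = 2.
Conserve atomic number: 1 + Z = 2 + 0, so Z = 1.
A = 2 and Z = 1 is H-2 — a deuteron.

deuteron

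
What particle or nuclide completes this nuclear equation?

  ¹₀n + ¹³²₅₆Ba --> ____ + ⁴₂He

Conserve mass number: 1 + 132 = A + 4, so A = 129.
Conserve atomic number: 0 + 56 = Z + 2, so Z = 54.
Z = 54 is xenon, so the species is ¹²⁹₅₄Xe.

Xe-129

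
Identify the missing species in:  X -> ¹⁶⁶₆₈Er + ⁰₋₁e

Conserve mass number: A = 166 + 0, so A = 166.
Conserve atomic number: Z = 68 − 1, so Z = 67.
Z = 67 is holmium, so the species is ¹⁶⁶₆₇Ho.

Ho-166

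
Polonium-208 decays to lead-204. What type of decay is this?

ΔA = 204 − 208 = -4; ΔZ = 82 − 84 = -2.
A drops by 4 and Z drops by 2 — the signature of alpha emission.

alpha decay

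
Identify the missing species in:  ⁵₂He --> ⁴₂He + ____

neutron

Conserve mass number: 5 = 4 + A, so A = 1.
Conserve atomic number: 2 = 2 + Z, so Z = 0.
A = 1 and Z = 0 is ¹₀n — a neutron.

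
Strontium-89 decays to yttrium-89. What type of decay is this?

ΔA = 89 − 89 = 0; ΔZ = 39 − 38 = +1.
A is unchanged and Z rises by 1 — a neutron has become a proton (β⁻ decay).

beta-minus decay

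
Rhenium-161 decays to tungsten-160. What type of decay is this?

proton emission

ΔA = 160 − 161 = -1; ΔZ = 74 − 75 = -1.
A drops by 1 and Z drops by 1 — a proton was emitted.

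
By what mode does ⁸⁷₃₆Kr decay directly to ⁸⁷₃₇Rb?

ΔA = 87 − 87 = 0; ΔZ = 37 − 36 = +1.
A is unchanged and Z rises by 1 — a neutron has become a proton (β⁻ decay).

beta-minus decay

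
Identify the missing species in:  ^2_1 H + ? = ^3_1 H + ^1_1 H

deuteron

Conserve mass number: 2 + A = 3 + 1, so A = 2.
Conserve atomic number: 1 + Z = 1 + 1, so Z = 1.
A = 2 and Z = 1 is ^2_1 H — a deuteron.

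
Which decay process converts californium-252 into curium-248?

alpha decay

ΔA = 248 − 252 = -4; ΔZ = 96 − 98 = -2.
A drops by 4 and Z drops by 2 — the signature of alpha emission.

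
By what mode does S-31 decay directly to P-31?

ΔA = 31 − 31 = 0; ΔZ = 15 − 16 = -1.
A is unchanged and Z drops by 1 — a proton has become a neutron (β⁺ emission or electron capture).

beta-plus decay or electron capture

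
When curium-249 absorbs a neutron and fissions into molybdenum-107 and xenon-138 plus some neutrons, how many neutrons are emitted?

Conserve mass number: 250 = 107 + 138 + k, so k = 250 − 245 = 5.
Check atomic number: 96 = 42 + 54 + 0 = 96. ✓

5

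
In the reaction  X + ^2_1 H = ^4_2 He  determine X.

Conserve mass number: A + 2 = 4, so A = 2.
Conserve atomic number: Z + 1 = 2, so Z = 1.
A = 2 and Z = 1 is ^2_1 H — a deuteron.

deuteron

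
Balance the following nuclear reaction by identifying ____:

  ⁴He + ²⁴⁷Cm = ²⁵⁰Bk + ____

proton

Conserve mass number: 4 + 247 = 250 + A, so A = 1.
Conserve atomic number: 2 + 96 = 97 + Z, so Z = 1.
A = 1 and Z = 1 is ¹H — a proton.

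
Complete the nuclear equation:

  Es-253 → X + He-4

Conserve mass number: 253 = A + 4, so A = 249.
Conserve atomic number: 99 = Z + 2, so Z = 97.
Z = 97 is berkelium, so the species is Bk-249.

Bk-249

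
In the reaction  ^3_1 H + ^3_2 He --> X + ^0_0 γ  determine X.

Li-6

Conserve mass number: 3 + 3 = A + 0, so A = 6.
Conserve atomic number: 1 + 2 = Z + 0, so Z = 3.
Z = 3 is lithium, so the species is ^6_3 Li.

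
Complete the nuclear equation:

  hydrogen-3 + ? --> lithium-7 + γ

alpha particle

Conserve mass number: 3 + A = 7 + 0, so A = 4.
Conserve atomic number: 1 + Z = 3 + 0, so Z = 2.
A = 4 and Z = 2 is helium-4 — an alpha particle.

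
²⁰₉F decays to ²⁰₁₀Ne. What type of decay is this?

ΔA = 20 − 20 = 0; ΔZ = 10 − 9 = +1.
A is unchanged and Z rises by 1 — a neutron has become a proton (β⁻ decay).

beta-minus decay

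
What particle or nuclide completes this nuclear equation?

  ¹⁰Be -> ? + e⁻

Conserve mass number: 10 = A + 0, so A = 10.
Conserve atomic number: 4 = Z − 1, so Z = 5.
Z = 5 is boron, so the species is ¹⁰B.

B-10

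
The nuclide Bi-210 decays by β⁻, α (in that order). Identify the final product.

Pb-206

Start: (A, Z) = (210, 83).
After β⁻: (210, 84).
After α: (206, 82).
Z = 82 is lead.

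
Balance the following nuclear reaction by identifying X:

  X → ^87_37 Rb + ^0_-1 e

Kr-87

Conserve mass number: A = 87 + 0, so A = 87.
Conserve atomic number: Z = 37 − 1, so Z = 36.
Z = 36 is krypton, so the species is ^87_36 Kr.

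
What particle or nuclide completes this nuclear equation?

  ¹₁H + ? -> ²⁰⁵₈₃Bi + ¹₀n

Conserve mass number: 1 + A = 205 + 1, so A = 205.
Conserve atomic number: 1 + Z = 83 + 0, so Z = 82.
Z = 82 is lead, so the species is ²⁰⁵₈₂Pb.

Pb-205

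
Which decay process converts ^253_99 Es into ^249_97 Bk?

ΔA = 249 − 253 = -4; ΔZ = 97 − 99 = -2.
A drops by 4 and Z drops by 2 — the signature of alpha emission.

alpha decay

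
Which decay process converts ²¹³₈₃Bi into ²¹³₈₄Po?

ΔA = 213 − 213 = 0; ΔZ = 84 − 83 = +1.
A is unchanged and Z rises by 1 — a neutron has become a proton (β⁻ decay).

beta-minus decay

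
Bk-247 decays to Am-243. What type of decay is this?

ΔA = 243 − 247 = -4; ΔZ = 95 − 97 = -2.
A drops by 4 and Z drops by 2 — the signature of alpha emission.

alpha decay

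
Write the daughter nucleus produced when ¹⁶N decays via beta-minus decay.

Beta-minus decay: mass number changes by +0, atomic number by +1.
A: 16 = 16; Z: 7 + 1 = 8.
Z = 8 is oxygen, so the daughter is ¹⁶O.

O-16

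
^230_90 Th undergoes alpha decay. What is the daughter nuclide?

Alpha decay: mass number changes by -4, atomic number by -2.
A: 230 − 4 = 226; Z: 90 − 2 = 88.
Z = 88 is radium, so the daughter is ^226_88 Ra.

Ra-226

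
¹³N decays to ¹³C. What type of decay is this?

beta-plus decay or electron capture

ΔA = 13 − 13 = 0; ΔZ = 6 − 7 = -1.
A is unchanged and Z drops by 1 — a proton has become a neutron (β⁺ emission or electron capture).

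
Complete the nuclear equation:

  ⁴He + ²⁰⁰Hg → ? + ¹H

Tl-203

Conserve mass number: 4 + 200 = A + 1, so A = 203.
Conserve atomic number: 2 + 80 = Z + 1, so Z = 81.
Z = 81 is thallium, so the species is ²⁰³Tl.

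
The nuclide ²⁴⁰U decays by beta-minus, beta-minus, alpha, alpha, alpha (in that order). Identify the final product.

Start: (A, Z) = (240, 92).
After β⁻: (240, 93).
After β⁻: (240, 94).
After α: (236, 92).
After α: (232, 90).
After α: (228, 88).
Z = 88 is radium.

Ra-228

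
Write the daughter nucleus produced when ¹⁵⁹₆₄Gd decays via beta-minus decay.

Tb-159

Beta-minus decay: mass number changes by +0, atomic number by +1.
A: 159 = 159; Z: 64 + 1 = 65.
Z = 65 is terbium, so the daughter is ¹⁵⁹₆₅Tb.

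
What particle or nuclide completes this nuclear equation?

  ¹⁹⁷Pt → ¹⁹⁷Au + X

beta-minus particle

Conserve mass number: 197 = 197 + A, so A = 0.
Conserve atomic number: 78 = 79 + Z, so Z = -1.
A = 0 and Z = -1 is e⁻ — a beta-minus particle.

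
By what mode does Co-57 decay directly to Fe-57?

beta-plus decay or electron capture

ΔA = 57 − 57 = 0; ΔZ = 26 − 27 = -1.
A is unchanged and Z drops by 1 — a proton has become a neutron (β⁺ emission or electron capture).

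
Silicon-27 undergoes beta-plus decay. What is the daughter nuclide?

Al-27

Beta-plus decay: mass number changes by +0, atomic number by -1.
A: 27 = 27; Z: 14 − 1 = 13.
Z = 13 is aluminium, so the daughter is aluminium-27.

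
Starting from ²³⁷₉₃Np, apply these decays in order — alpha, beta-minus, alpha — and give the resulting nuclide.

Start: (A, Z) = (237, 93).
After α: (233, 91).
After β⁻: (233, 92).
After α: (229, 90).
Z = 90 is thorium.

Th-229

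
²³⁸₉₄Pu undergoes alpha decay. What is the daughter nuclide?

Alpha decay: mass number changes by -4, atomic number by -2.
A: 238 − 4 = 234; Z: 94 − 2 = 92.
Z = 92 is uranium, so the daughter is ²³⁴₉₂U.

U-234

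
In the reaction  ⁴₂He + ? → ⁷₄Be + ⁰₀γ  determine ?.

He-3

Conserve mass number: 4 + A = 7 + 0, so A = 3.
Conserve atomic number: 2 + Z = 4 + 0, so Z = 2.
Z = 2 is helium, so the species is ³₂He.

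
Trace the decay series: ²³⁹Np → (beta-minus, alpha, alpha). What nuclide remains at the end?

Start: (A, Z) = (239, 93).
After β⁻: (239, 94).
After α: (235, 92).
After α: (231, 90).
Z = 90 is thorium.

Th-231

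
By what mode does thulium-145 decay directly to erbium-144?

proton emission

ΔA = 144 − 145 = -1; ΔZ = 68 − 69 = -1.
A drops by 1 and Z drops by 1 — a proton was emitted.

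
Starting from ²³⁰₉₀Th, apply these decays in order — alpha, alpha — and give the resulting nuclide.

Rn-222

Start: (A, Z) = (230, 90).
After α: (226, 88).
After α: (222, 86).
Z = 86 is radon.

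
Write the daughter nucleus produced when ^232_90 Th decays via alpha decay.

Alpha decay: mass number changes by -4, atomic number by -2.
A: 232 − 4 = 228; Z: 90 − 2 = 88.
Z = 88 is radium, so the daughter is ^228_88 Ra.

Ra-228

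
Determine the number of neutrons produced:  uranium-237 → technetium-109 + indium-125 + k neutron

3

Conserve mass number: 237 = 109 + 125 + k, so k = 237 − 234 = 3.
Check atomic number: 92 = 43 + 49 + 0 = 92. ✓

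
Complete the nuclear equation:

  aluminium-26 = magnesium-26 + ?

positron

Conserve mass number: 26 = 26 + A, so A = 0.
Conserve atomic number: 13 = 12 + Z, so Z = 1.
A = 0 and Z = 1 is e⁺ — a positron.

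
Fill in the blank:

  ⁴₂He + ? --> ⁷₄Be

He-3

Conserve mass number: 4 + A = 7, so A = 3.
Conserve atomic number: 2 + Z = 4, so Z = 2.
Z = 2 is helium, so the species is ³₂He.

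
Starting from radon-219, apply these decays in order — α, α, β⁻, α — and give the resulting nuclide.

Tl-207

Start: (A, Z) = (219, 86).
After α: (215, 84).
After α: (211, 82).
After β⁻: (211, 83).
After α: (207, 81).
Z = 81 is thallium.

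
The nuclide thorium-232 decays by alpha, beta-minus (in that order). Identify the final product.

Start: (A, Z) = (232, 90).
After α: (228, 88).
After β⁻: (228, 89).
Z = 89 is actinium.

Ac-228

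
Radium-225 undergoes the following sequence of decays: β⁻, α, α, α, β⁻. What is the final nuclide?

Po-213

Start: (A, Z) = (225, 88).
After β⁻: (225, 89).
After α: (221, 87).
After α: (217, 85).
After α: (213, 83).
After β⁻: (213, 84).
Z = 84 is polonium.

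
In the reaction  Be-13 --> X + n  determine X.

Conserve mass number: 13 = A + 1, so A = 12.
Conserve atomic number: 4 = Z + 0, so Z = 4.
Z = 4 is beryllium, so the species is Be-12.

Be-12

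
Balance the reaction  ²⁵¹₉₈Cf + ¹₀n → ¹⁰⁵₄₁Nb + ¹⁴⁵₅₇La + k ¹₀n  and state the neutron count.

Conserve mass number: 252 = 105 + 145 + k, so k = 252 − 250 = 2.
Check atomic number: 98 = 41 + 57 + 0 = 98. ✓

2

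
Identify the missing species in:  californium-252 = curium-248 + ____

Conserve mass number: 252 = 248 + A, so A = 4.
Conserve atomic number: 98 = 96 + Z, so Z = 2.
A = 4 and Z = 2 is helium-4 — an alpha particle.

alpha particle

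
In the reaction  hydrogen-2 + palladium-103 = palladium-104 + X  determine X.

Conserve mass number: 2 + 103 = 104 + A, so A = 1.
Conserve atomic number: 1 + 46 = 46 + Z, so Z = 1.
A = 1 and Z = 1 is hydrogen-1 — a proton.

proton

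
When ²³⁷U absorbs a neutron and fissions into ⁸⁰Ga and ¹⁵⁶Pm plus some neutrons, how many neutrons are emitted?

Conserve mass number: 238 = 80 + 156 + k, so k = 238 − 236 = 2.
Check atomic number: 92 = 31 + 61 + 0 = 92. ✓

2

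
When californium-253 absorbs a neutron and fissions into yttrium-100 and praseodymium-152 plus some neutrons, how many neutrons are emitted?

2

Conserve mass number: 254 = 100 + 152 + k, so k = 254 − 252 = 2.
Check atomic number: 98 = 39 + 59 + 0 = 98. ✓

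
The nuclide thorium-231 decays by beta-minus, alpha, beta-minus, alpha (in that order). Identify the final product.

Start: (A, Z) = (231, 90).
After β⁻: (231, 91).
After α: (227, 89).
After β⁻: (227, 90).
After α: (223, 88).
Z = 88 is radium.

Ra-223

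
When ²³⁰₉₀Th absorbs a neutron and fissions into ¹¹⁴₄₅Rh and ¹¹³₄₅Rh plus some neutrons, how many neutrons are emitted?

Conserve mass number: 231 = 114 + 113 + k, so k = 231 − 227 = 4.
Check atomic number: 90 = 45 + 45 + 0 = 90. ✓

4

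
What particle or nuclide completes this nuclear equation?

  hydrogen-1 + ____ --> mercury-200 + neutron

Conserve mass number: 1 + A = 200 + 1, so A = 200.
Conserve atomic number: 1 + Z = 80 + 0, so Z = 79.
Z = 79 is gold, so the species is gold-200.

Au-200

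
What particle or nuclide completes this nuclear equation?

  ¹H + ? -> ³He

Conserve mass number: 1 + A = 3, so A = 2.
Conserve atomic number: 1 + Z = 2, so Z = 1.
A = 2 and Z = 1 is ²H — a deuteron.

deuteron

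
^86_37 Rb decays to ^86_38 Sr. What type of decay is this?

ΔA = 86 − 86 = 0; ΔZ = 38 − 37 = +1.
A is unchanged and Z rises by 1 — a neutron has become a proton (β⁻ decay).

beta-minus decay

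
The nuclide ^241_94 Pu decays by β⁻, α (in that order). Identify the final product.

Np-237

Start: (A, Z) = (241, 94).
After β⁻: (241, 95).
After α: (237, 93).
Z = 93 is neptunium.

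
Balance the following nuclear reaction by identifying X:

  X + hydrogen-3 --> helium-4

proton

Conserve mass number: A + 3 = 4, so A = 1.
Conserve atomic number: Z + 1 = 2, so Z = 1.
A = 1 and Z = 1 is hydrogen-1 — a proton.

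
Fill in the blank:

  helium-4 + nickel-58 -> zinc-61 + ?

neutron

Conserve mass number: 4 + 58 = 61 + A, so A = 1.
Conserve atomic number: 2 + 28 = 30 + Z, so Z = 0.
A = 1 and Z = 0 is neutron — a neutron.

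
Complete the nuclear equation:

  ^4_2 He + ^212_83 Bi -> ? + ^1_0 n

At-215

Conserve mass number: 4 + 212 = A + 1, so A = 215.
Conserve atomic number: 2 + 83 = Z + 0, so Z = 85.
Z = 85 is astatine, so the species is ^215_85 At.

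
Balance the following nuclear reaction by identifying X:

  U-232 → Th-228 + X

alpha particle

Conserve mass number: 232 = 228 + A, so A = 4.
Conserve atomic number: 92 = 90 + Z, so Z = 2.
A = 4 and Z = 2 is He-4 — an alpha particle.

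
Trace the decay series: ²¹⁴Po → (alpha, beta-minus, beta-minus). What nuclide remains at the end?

Start: (A, Z) = (214, 84).
After α: (210, 82).
After β⁻: (210, 83).
After β⁻: (210, 84).
Z = 84 is polonium.

Po-210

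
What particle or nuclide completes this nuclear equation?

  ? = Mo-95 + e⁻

Conserve mass number: A = 95 + 0, so A = 95.
Conserve atomic number: Z = 42 − 1, so Z = 41.
Z = 41 is niobium, so the species is Nb-95.

Nb-95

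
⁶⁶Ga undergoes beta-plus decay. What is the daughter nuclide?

Beta-plus decay: mass number changes by +0, atomic number by -1.
A: 66 = 66; Z: 31 − 1 = 30.
Z = 30 is zinc, so the daughter is ⁶⁶Zn.

Zn-66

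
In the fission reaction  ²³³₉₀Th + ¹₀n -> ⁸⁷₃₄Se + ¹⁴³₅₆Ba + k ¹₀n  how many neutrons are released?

4

Conserve mass number: 234 = 87 + 143 + k, so k = 234 − 230 = 4.
Check atomic number: 90 = 34 + 56 + 0 = 90. ✓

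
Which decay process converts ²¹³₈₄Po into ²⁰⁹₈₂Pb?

alpha decay

ΔA = 209 − 213 = -4; ΔZ = 82 − 84 = -2.
A drops by 4 and Z drops by 2 — the signature of alpha emission.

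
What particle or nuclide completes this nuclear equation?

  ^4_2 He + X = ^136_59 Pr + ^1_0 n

Conserve mass number: 4 + A = 136 + 1, so A = 133.
Conserve atomic number: 2 + Z = 59 + 0, so Z = 57.
Z = 57 is lanthanum, so the species is ^133_57 La.

La-133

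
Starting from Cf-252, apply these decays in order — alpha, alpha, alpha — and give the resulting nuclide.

U-240

Start: (A, Z) = (252, 98).
After α: (248, 96).
After α: (244, 94).
After α: (240, 92).
Z = 92 is uranium.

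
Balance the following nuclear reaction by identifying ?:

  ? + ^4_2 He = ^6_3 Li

Conserve mass number: A + 4 = 6, so A = 2.
Conserve atomic number: Z + 2 = 3, so Z = 1.
A = 2 and Z = 1 is ^2_1 H — a deuteron.

deuteron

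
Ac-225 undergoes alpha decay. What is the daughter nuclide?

Fr-221

Alpha decay: mass number changes by -4, atomic number by -2.
A: 225 − 4 = 221; Z: 89 − 2 = 87.
Z = 87 is francium, so the daughter is Fr-221.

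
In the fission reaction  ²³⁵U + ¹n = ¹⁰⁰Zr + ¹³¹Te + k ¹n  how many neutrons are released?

Conserve mass number: 236 = 100 + 131 + k, so k = 236 − 231 = 5.
Check atomic number: 92 = 40 + 52 + 0 = 92. ✓

5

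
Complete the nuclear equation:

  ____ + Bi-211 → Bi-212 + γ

neutron

Conserve mass number: A + 211 = 212 + 0, so A = 1.
Conserve atomic number: Z + 83 = 83 + 0, so Z = 0.
A = 1 and Z = 0 is n — a neutron.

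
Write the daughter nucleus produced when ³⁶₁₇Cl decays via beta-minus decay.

Beta-minus decay: mass number changes by +0, atomic number by +1.
A: 36 = 36; Z: 17 + 1 = 18.
Z = 18 is argon, so the daughter is ³⁶₁₈Ar.

Ar-36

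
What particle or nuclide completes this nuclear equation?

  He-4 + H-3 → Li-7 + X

Conserve mass number: 4 + 3 = 7 + A, so A = 0.
Conserve atomic number: 2 + 1 = 3 + Z, so Z = 0.
A = 0 and Z = 0 is γ — a gamma ray.

gamma ray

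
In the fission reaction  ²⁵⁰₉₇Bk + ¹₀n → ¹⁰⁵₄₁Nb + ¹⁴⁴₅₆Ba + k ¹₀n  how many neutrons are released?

Conserve mass number: 251 = 105 + 144 + k, so k = 251 − 249 = 2.
Check atomic number: 97 = 41 + 56 + 0 = 97. ✓

2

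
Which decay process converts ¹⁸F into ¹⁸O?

ΔA = 18 − 18 = 0; ΔZ = 8 − 9 = -1.
A is unchanged and Z drops by 1 — a proton has become a neutron (β⁺ emission or electron capture).

beta-plus decay or electron capture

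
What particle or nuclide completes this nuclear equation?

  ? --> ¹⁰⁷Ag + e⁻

Pd-107

Conserve mass number: A = 107 + 0, so A = 107.
Conserve atomic number: Z = 47 − 1, so Z = 46.
Z = 46 is palladium, so the species is ¹⁰⁷Pd.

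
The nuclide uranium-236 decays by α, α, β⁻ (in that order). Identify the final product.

Ac-228

Start: (A, Z) = (236, 92).
After α: (232, 90).
After α: (228, 88).
After β⁻: (228, 89).
Z = 89 is actinium.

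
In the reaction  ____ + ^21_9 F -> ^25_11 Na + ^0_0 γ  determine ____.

alpha particle

Conserve mass number: A + 21 = 25 + 0, so A = 4.
Conserve atomic number: Z + 9 = 11 + 0, so Z = 2.
A = 4 and Z = 2 is ^4_2 He — an alpha particle.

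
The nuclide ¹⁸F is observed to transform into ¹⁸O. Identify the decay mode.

beta-plus decay or electron capture

ΔA = 18 − 18 = 0; ΔZ = 8 − 9 = -1.
A is unchanged and Z drops by 1 — a proton has become a neutron (β⁺ emission or electron capture).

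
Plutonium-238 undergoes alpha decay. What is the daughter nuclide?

U-234

Alpha decay: mass number changes by -4, atomic number by -2.
A: 238 − 4 = 234; Z: 94 − 2 = 92.
Z = 92 is uranium, so the daughter is uranium-234.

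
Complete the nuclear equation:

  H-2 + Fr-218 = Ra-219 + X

Conserve mass number: 2 + 218 = 219 + A, so A = 1.
Conserve atomic number: 1 + 87 = 88 + Z, so Z = 0.
A = 1 and Z = 0 is n — a neutron.

neutron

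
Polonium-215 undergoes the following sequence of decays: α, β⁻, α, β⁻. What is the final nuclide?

Pb-207

Start: (A, Z) = (215, 84).
After α: (211, 82).
After β⁻: (211, 83).
After α: (207, 81).
After β⁻: (207, 82).
Z = 82 is lead.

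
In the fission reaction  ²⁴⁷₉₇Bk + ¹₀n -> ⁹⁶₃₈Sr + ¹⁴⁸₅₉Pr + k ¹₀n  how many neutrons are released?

Conserve mass number: 248 = 96 + 148 + k, so k = 248 − 244 = 4.
Check atomic number: 97 = 38 + 59 + 0 = 97. ✓

4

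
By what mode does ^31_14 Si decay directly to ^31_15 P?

beta-minus decay

ΔA = 31 − 31 = 0; ΔZ = 15 − 14 = +1.
A is unchanged and Z rises by 1 — a neutron has become a proton (β⁻ decay).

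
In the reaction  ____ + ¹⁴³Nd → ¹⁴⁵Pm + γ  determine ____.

deuteron

Conserve mass number: A + 143 = 145 + 0, so A = 2.
Conserve atomic number: Z + 60 = 61 + 0, so Z = 1.
A = 2 and Z = 1 is ²H — a deuteron.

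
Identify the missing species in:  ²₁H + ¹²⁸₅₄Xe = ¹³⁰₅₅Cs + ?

gamma ray

Conserve mass number: 2 + 128 = 130 + A, so A = 0.
Conserve atomic number: 1 + 54 = 55 + Z, so Z = 0.
A = 0 and Z = 0 is ⁰₀γ — a gamma ray.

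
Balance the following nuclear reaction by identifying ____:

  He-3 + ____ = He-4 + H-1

Conserve mass number: 3 + A = 4 + 1, so A = 2.
Conserve atomic number: 2 + Z = 2 + 1, so Z = 1.
A = 2 and Z = 1 is H-2 — a deuteron.

deuteron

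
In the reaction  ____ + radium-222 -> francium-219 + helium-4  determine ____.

Conserve mass number: A + 222 = 219 + 4, so A = 1.
Conserve atomic number: Z + 88 = 87 + 2, so Z = 1.
A = 1 and Z = 1 is hydrogen-1 — a proton.

proton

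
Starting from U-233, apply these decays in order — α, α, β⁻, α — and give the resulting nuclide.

Fr-221

Start: (A, Z) = (233, 92).
After α: (229, 90).
After α: (225, 88).
After β⁻: (225, 89).
After α: (221, 87).
Z = 87 is francium.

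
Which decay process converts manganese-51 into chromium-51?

ΔA = 51 − 51 = 0; ΔZ = 24 − 25 = -1.
A is unchanged and Z drops by 1 — a proton has become a neutron (β⁺ emission or electron capture).

beta-plus decay or electron capture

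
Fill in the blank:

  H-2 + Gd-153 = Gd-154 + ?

Conserve mass number: 2 + 153 = 154 + A, so A = 1.
Conserve atomic number: 1 + 64 = 64 + Z, so Z = 1.
A = 1 and Z = 1 is H-1 — a proton.

proton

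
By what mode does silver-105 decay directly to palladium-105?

ΔA = 105 − 105 = 0; ΔZ = 46 − 47 = -1.
A is unchanged and Z drops by 1 — a proton has become a neutron (β⁺ emission or electron capture).

beta-plus decay or electron capture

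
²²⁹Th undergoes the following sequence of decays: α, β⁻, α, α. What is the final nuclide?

Start: (A, Z) = (229, 90).
After α: (225, 88).
After β⁻: (225, 89).
After α: (221, 87).
After α: (217, 85).
Z = 85 is astatine.

At-217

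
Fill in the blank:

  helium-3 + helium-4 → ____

Conserve mass number: 3 + 4 = A, so A = 7.
Conserve atomic number: 2 + 2 = Z, so Z = 4.
Z = 4 is beryllium, so the species is beryllium-7.

Be-7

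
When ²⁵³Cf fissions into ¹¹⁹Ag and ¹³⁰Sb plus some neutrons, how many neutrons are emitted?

Conserve mass number: 253 = 119 + 130 + k, so k = 253 − 249 = 4.
Check atomic number: 98 = 47 + 51 + 0 = 98. ✓

4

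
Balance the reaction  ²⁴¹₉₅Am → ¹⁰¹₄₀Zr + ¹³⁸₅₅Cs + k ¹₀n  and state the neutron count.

Conserve mass number: 241 = 101 + 138 + k, so k = 241 − 239 = 2.
Check atomic number: 95 = 40 + 55 + 0 = 95. ✓

2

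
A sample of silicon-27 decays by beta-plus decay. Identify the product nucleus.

Beta-plus decay: mass number changes by +0, atomic number by -1.
A: 27 = 27; Z: 14 − 1 = 13.
Z = 13 is aluminium, so the daughter is aluminium-27.

Al-27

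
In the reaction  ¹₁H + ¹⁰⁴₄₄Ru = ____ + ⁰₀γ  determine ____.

Rh-105

Conserve mass number: 1 + 104 = A + 0, so A = 105.
Conserve atomic number: 1 + 44 = Z + 0, so Z = 45.
Z = 45 is rhodium, so the species is ¹⁰⁵₄₅Rh.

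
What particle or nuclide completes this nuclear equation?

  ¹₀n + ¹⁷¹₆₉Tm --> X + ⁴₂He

Ho-168

Conserve mass number: 1 + 171 = A + 4, so A = 168.
Conserve atomic number: 0 + 69 = Z + 2, so Z = 67.
Z = 67 is holmium, so the species is ¹⁶⁸₆₇Ho.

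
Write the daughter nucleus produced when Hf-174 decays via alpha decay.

Yb-170

Alpha decay: mass number changes by -4, atomic number by -2.
A: 174 − 4 = 170; Z: 72 − 2 = 70.
Z = 70 is ytterbium, so the daughter is Yb-170.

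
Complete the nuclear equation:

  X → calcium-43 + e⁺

Conserve mass number: A = 43 + 0, so A = 43.
Conserve atomic number: Z = 20 + 1, so Z = 21.
Z = 21 is scandium, so the species is scandium-43.

Sc-43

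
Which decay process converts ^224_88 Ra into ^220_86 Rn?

ΔA = 220 − 224 = -4; ΔZ = 86 − 88 = -2.
A drops by 4 and Z drops by 2 — the signature of alpha emission.

alpha decay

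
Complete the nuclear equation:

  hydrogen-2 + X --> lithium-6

alpha particle

Conserve mass number: 2 + A = 6, so A = 4.
Conserve atomic number: 1 + Z = 3, so Z = 2.
A = 4 and Z = 2 is helium-4 — an alpha particle.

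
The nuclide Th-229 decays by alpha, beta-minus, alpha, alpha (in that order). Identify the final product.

At-217

Start: (A, Z) = (229, 90).
After α: (225, 88).
After β⁻: (225, 89).
After α: (221, 87).
After α: (217, 85).
Z = 85 is astatine.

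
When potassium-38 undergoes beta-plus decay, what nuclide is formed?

Beta-plus decay: mass number changes by +0, atomic number by -1.
A: 38 = 38; Z: 19 − 1 = 18.
Z = 18 is argon, so the daughter is argon-38.

Ar-38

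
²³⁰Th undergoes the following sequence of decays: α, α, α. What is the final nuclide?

Start: (A, Z) = (230, 90).
After α: (226, 88).
After α: (222, 86).
After α: (218, 84).
Z = 84 is polonium.

Po-218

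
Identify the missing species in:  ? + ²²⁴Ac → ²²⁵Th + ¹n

Conserve mass number: A + 224 = 225 + 1, so A = 2.
Conserve atomic number: Z + 89 = 90 + 0, so Z = 1.
A = 2 and Z = 1 is ²H — a deuteron.

deuteron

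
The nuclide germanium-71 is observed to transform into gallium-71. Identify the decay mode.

beta-plus decay or electron capture

ΔA = 71 − 71 = 0; ΔZ = 31 − 32 = -1.
A is unchanged and Z drops by 1 — a proton has become a neutron (β⁺ emission or electron capture).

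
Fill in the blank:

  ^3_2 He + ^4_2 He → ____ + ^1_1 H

Li-6

Conserve mass number: 3 + 4 = A + 1, so A = 6.
Conserve atomic number: 2 + 2 = Z + 1, so Z = 3.
Z = 3 is lithium, so the species is ^6_3 Li.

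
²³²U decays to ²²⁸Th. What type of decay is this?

ΔA = 228 − 232 = -4; ΔZ = 90 − 92 = -2.
A drops by 4 and Z drops by 2 — the signature of alpha emission.

alpha decay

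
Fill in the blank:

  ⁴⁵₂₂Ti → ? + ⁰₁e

Conserve mass number: 45 = A + 0, so A = 45.
Conserve atomic number: 22 = Z + 1, so Z = 21.
Z = 21 is scandium, so the species is ⁴⁵₂₁Sc.

Sc-45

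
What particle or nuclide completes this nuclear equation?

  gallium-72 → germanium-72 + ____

Conserve mass number: 72 = 72 + A, so A = 0.
Conserve atomic number: 31 = 32 + Z, so Z = -1.
A = 0 and Z = -1 is e⁻ — a beta-minus particle.

beta-minus particle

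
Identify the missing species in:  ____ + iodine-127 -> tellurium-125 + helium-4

Conserve mass number: A + 127 = 125 + 4, so A = 2.
Conserve atomic number: Z + 53 = 52 + 2, so Z = 1.
A = 2 and Z = 1 is hydrogen-2 — a deuteron.

deuteron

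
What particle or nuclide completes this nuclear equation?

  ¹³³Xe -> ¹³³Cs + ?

Conserve mass number: 133 = 133 + A, so A = 0.
Conserve atomic number: 54 = 55 + Z, so Z = -1.
A = 0 and Z = -1 is e⁻ — a beta-minus particle.

beta-minus particle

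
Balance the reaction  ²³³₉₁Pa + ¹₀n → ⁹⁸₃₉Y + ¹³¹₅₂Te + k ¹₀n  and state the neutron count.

5

Conserve mass number: 234 = 98 + 131 + k, so k = 234 − 229 = 5.
Check atomic number: 91 = 39 + 52 + 0 = 91. ✓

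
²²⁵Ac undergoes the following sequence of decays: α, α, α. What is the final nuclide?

Bi-213

Start: (A, Z) = (225, 89).
After α: (221, 87).
After α: (217, 85).
After α: (213, 83).
Z = 83 is bismuth.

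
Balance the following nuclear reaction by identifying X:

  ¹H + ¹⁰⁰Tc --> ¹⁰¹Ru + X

gamma ray

Conserve mass number: 1 + 100 = 101 + A, so A = 0.
Conserve atomic number: 1 + 43 = 44 + Z, so Z = 0.
A = 0 and Z = 0 is γ — a gamma ray.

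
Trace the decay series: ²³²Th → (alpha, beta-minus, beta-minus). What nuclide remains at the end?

Th-228

Start: (A, Z) = (232, 90).
After α: (228, 88).
After β⁻: (228, 89).
After β⁻: (228, 90).
Z = 90 is thorium.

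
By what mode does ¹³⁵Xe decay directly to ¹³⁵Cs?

ΔA = 135 − 135 = 0; ΔZ = 55 − 54 = +1.
A is unchanged and Z rises by 1 — a neutron has become a proton (β⁻ decay).

beta-minus decay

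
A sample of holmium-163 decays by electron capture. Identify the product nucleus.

Electron capture: mass number changes by +0, atomic number by -1.
A: 163 = 163; Z: 67 − 1 = 66.
Z = 66 is dysprosium, so the daughter is dysprosium-163.

Dy-163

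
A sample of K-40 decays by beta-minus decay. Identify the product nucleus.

Beta-minus decay: mass number changes by +0, atomic number by +1.
A: 40 = 40; Z: 19 + 1 = 20.
Z = 20 is calcium, so the daughter is Ca-40.

Ca-40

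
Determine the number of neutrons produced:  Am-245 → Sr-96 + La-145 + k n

4

Conserve mass number: 245 = 96 + 145 + k, so k = 245 − 241 = 4.
Check atomic number: 95 = 38 + 57 + 0 = 95. ✓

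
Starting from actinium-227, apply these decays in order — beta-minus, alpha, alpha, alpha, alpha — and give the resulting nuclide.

Start: (A, Z) = (227, 89).
After β⁻: (227, 90).
After α: (223, 88).
After α: (219, 86).
After α: (215, 84).
After α: (211, 82).
Z = 82 is lead.

Pb-211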